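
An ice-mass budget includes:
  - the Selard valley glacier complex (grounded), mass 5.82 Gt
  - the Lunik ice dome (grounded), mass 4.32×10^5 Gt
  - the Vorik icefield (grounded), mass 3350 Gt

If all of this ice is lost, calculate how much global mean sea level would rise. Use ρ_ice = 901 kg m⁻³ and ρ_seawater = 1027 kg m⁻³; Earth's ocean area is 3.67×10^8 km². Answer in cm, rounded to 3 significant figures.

≈ 116 cm

Selard: 5.82 Gt = 5.820×10^12 kg; dividing by ρ_w = 1027 kg m⁻³ gives 5.667×10^9 m³ of water.
Lunik: 4.32×10^5 Gt = 4.320×10^17 kg; dividing by ρ_w = 1027 kg m⁻³ gives 4.206×10^14 m³ of water.
Vorik: 3350 Gt = 3.350×10^15 kg; dividing by ρ_w = 1027 kg m⁻³ gives 3.262×10^12 m³ of water.
Total added water ≈ 4.239×10^14 m³ over 3.67×10^14 m² → Δh = 1.16 m = 116 cm.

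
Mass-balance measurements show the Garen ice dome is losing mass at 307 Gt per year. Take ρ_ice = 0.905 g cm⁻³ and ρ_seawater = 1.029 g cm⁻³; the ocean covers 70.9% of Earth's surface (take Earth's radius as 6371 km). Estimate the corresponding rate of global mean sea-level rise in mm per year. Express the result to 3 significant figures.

≈ 0.825 mm/yr

ρ_w = 1.029 g cm⁻³ = 1029 kg m⁻³. Annual water volume added = 307 Gt / ρ_w = 3.070×10^14 kg / 1029 kg m⁻³ = 2.983×10^11 m³.
Δh per year = 2.983×10^11 / 3.62×10^14 = 8.25×10^-4 m = 0.825 mm.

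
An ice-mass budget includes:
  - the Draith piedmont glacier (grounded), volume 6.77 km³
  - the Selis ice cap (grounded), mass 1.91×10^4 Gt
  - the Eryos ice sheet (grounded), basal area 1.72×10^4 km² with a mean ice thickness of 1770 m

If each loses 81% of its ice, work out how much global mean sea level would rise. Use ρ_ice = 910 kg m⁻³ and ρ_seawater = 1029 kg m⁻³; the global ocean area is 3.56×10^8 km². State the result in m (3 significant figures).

≈ 0.104 m

Draith: 0.81 × 6.77 km³ × (910/1029) = 4.850 km³ of water.
Selis: 0.81 × 1.91×10^4 Gt = 1.547×10^16 kg; dividing by ρ_w = 1029 kg m⁻³ gives 1.503×10^13 m³ of water.
Eryos: ice volume = 1.72×10^4 km² × 1770 m = 3.044×10^4 km³; 0.81 × 3.044×10^4 × (910/1029) = 2.181×10^4 km³ of water.
Total added water ≈ 3.685×10^13 m³ over 3.56×10^14 m² → Δh = 0.104 m.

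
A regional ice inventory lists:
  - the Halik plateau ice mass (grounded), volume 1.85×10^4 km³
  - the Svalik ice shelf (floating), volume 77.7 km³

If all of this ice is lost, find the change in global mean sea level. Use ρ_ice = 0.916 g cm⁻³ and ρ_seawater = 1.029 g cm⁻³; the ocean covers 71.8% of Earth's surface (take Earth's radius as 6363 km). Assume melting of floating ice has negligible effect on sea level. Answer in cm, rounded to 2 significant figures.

≈ 4.5 cm

Halik: 1.85×10^4 km³ × (916/1029) = 1.647×10^4 km³ of water.
The Svalik ice shelf is floating and already displaces its own weight of water, so its melt adds essentially nothing to sea level.
Total added water ≈ 1.647×10^13 m³ over 3.65×10^14 m² → Δh = 0.0451 m = 4.5 cm.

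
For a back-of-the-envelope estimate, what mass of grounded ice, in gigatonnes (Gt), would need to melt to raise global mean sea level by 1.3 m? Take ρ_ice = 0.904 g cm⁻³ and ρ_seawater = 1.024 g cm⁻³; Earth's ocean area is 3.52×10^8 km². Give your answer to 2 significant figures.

Required water volume = Δh × A = 1.3 m × 3.52×10^14 m² = 4.576×10^14 m³.
ρ_w = 1.024 g cm⁻³ = 1024 kg m⁻³, so the mass of water = 4.576×10^14 m³ × 1024 kg m⁻³ = 4.686×10^17 kg = 4.7×10^5 Gt (and the same mass of ice, by conservation).

≈ 4.7×10^5 Gt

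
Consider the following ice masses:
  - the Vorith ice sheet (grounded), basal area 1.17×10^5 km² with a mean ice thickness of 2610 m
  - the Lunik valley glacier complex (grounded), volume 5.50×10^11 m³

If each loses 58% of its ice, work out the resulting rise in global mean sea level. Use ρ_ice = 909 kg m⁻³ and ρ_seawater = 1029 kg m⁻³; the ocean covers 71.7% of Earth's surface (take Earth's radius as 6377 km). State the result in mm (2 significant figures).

≈ 430 mm

Vorith: ice volume = 1.17×10^5 km² × 2610 m = 3.054×10^5 km³; 0.58 × 3.054×10^5 × (909/1029) = 1.565×10^5 km³ of water.
Lunik: 0.58 × 5.50×10^11 m³ × (909/1029) = 2.818×10^11 m³ of water.
Total added water ≈ 1.567×10^14 m³ over 3.66×10^14 m² → Δh = 0.428 m = 430 mm.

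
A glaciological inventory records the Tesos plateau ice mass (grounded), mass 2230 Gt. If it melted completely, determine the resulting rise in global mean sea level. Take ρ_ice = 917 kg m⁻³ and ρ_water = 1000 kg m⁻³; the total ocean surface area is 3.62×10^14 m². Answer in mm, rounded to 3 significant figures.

≈ 6.16 mm

Tesos: 2230 Gt = 2.230×10^15 kg; dividing by ρ_w = 1000 kg m⁻³ gives 2.230×10^12 m³ of water.
Spread over 3.62×10^14 m² of ocean, Δh = 2.230×10^12 / 3.62×10^14 = 6.16×10^-3 m = 6.16 mm.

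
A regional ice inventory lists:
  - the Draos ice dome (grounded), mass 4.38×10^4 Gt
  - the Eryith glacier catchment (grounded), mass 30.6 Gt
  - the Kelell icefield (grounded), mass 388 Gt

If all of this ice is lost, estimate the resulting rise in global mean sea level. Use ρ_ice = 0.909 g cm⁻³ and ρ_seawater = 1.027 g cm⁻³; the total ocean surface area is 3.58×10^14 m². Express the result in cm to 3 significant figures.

≈ 12.0 cm

Draos: 4.38×10^4 Gt = 4.380×10^16 kg; dividing by ρ_w = 1.027 g cm⁻³ = 1027 kg m⁻³ gives 4.265×10^13 m³ of water.
Eryith: 30.6 Gt = 3.060×10^13 kg; dividing by ρ_w = 1027 kg m⁻³ gives 2.980×10^10 m³ of water.
Kelell: 388 Gt = 3.880×10^14 kg; dividing by ρ_w = 1027 kg m⁻³ gives 3.778×10^11 m³ of water.
Total added water ≈ 4.306×10^13 m³ over 3.58×10^14 m² → Δh = 0.120 m = 12.0 cm.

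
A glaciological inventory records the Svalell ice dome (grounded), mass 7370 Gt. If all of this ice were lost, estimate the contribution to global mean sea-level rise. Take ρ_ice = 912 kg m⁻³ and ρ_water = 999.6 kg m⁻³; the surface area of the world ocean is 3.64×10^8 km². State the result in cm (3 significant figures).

≈ 2.03 cm

Svalell: 7370 Gt = 7.370×10^15 kg; dividing by ρ_w = 999.6 kg m⁻³ gives 7.373×10^12 m³ of water.
Spread over 3.64×10^14 m² of ocean, Δh = 7.373×10^12 / 3.64×10^14 = 0.0203 m = 2.03 cm.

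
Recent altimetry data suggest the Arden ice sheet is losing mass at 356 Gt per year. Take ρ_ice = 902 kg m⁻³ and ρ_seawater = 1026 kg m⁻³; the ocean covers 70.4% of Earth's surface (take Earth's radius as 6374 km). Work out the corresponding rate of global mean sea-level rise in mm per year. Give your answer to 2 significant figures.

ρ_w = 1026 kg m⁻³. Annual water volume added = 356 Gt / ρ_w = 3.560×10^14 kg / 1026 kg m⁻³ = 3.470×10^11 m³.
Δh per year = 3.470×10^11 / 3.59×10^14 = 9.65×10^-4 m = 0.97 mm.

≈ 0.97 mm/yr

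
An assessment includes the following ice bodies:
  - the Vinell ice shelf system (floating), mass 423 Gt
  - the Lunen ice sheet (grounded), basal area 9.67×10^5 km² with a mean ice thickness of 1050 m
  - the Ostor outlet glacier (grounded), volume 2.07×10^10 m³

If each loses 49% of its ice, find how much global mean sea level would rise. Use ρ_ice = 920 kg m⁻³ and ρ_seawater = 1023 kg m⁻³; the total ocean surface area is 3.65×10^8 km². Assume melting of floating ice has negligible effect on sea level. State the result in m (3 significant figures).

≈ 1.23 m

The Vinell ice shelf system is floating and already displaces its own weight of water, so its melt adds essentially nothing to sea level.
Lunen: ice volume = 9.67×10^5 km² × 1050 m = 1.015×10^6 km³; 0.49 × 1.015×10^6 × (920/1023) = 4.474×10^5 km³ of water.
Ostor: 0.49 × 2.07×10^10 m³ × (920/1023) = 9.122×10^9 m³ of water.
Total added water ≈ 4.474×10^14 m³ over 3.65×10^14 m² → Δh = 1.23 m.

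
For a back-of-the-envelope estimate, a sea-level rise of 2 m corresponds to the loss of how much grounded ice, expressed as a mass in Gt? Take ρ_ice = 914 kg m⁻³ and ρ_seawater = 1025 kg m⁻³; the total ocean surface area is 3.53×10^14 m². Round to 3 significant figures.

≈ 7.24×10^5 Gt

Required water volume = Δh × A = 2 m × 3.53×10^14 m² = 7.060×10^14 m³.
ρ_w = 1025 kg m⁻³, so the mass of water = 7.060×10^14 m³ × 1025 kg m⁻³ = 7.236×10^17 kg = 7.24×10^5 Gt (and the same mass of ice, by conservation).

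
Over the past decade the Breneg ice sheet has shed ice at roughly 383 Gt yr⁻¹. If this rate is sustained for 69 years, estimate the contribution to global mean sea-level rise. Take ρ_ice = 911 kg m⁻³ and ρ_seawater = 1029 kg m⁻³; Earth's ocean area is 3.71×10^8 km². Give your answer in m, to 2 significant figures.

≈ 0.069 m

Total mass lost = 383 Gt/yr × 69 yr = 2.643×10^4 Gt = 2.643×10^16 kg.
ρ_w = 1029 kg m⁻³, so water volume = 2.643×10^16 / 1029 = 2.568×10^13 m³.
Δh = 2.568×10^13 / 3.71×10^14 = 0.0692 m.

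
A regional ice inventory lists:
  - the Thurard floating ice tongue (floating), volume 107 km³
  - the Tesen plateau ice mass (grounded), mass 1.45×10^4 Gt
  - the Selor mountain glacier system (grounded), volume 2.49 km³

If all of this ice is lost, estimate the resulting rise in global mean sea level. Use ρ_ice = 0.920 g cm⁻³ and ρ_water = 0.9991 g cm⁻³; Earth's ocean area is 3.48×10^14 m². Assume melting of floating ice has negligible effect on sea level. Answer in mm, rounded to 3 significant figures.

The Thurard floating ice tongue is floating and already displaces its own weight of water, so its melt adds essentially nothing to sea level.
Tesen: 1.45×10^4 Gt = 1.450×10^16 kg; dividing by ρ_w = 0.9991 g cm⁻³ = 999.1 kg m⁻³ gives 1.451×10^13 m³ of water.
Selor: 2.49 km³ × (920/999.1) = 2.293 km³ of water.
Total added water ≈ 1.452×10^13 m³ over 3.48×10^14 m² → Δh = 0.0417 m = 41.7 mm.

≈ 41.7 mm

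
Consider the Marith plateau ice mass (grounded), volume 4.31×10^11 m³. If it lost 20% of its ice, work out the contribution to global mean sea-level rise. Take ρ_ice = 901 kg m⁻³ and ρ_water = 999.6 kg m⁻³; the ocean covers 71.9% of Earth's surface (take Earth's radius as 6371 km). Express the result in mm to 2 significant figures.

≈ 0.21 mm

Marith: 0.2 × 4.31×10^11 m³ × (901/999.6) = 7.770×10^10 m³ of water.
Spread over 3.67×10^14 m² of ocean, Δh = 7.770×10^10 / 3.67×10^14 = 2.12×10^-4 m = 0.21 mm.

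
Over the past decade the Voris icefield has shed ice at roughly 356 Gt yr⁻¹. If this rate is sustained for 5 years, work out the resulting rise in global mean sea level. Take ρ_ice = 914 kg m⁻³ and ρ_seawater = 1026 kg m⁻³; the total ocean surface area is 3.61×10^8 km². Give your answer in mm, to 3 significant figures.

Total mass lost = 356 Gt/yr × 5 yr = 1780 Gt = 1.780×10^15 kg.
ρ_w = 1026 kg m⁻³, so water volume = 1.780×10^15 / 1026 = 1.735×10^12 m³.
Δh = 1.735×10^12 / 3.61×10^14 = 4.81×10^-3 m = 4.81 mm.

≈ 4.81 mm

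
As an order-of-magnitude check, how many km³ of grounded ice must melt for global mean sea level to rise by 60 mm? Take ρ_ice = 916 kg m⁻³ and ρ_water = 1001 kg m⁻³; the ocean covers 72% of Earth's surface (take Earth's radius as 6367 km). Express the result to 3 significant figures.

≈ 2.40×10^4 km³

Required water volume = Δh × A = 0.06 m × 3.67×10^14 m² = 2.201×10^13 m³ = 2.201×10^4 km³.
Ice volume = water volume × ρ_w/ρ_ice = 2.201×10^4 × 1001/916 = 2.40×10^4 km³.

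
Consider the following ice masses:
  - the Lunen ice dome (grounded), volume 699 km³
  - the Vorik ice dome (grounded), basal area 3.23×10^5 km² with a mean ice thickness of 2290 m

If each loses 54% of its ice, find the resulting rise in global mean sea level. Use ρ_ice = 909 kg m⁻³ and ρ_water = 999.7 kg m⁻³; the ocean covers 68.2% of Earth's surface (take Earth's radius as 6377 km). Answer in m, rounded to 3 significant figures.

Lunen: 0.54 × 699 km³ × (909/999.7) = 343.2 km³ of water.
Vorik: ice volume = 3.23×10^5 km² × 2290 m = 7.397×10^5 km³; 0.54 × 7.397×10^5 × (909/999.7) = 3.632×10^5 km³ of water.
Total added water ≈ 3.635×10^14 m³ over 3.49×10^14 m² → Δh = 1.04 m.

≈ 1.04 m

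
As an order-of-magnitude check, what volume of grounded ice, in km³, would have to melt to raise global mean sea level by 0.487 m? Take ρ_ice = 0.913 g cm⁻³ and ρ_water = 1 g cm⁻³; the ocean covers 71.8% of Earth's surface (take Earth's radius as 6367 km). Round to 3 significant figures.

≈ 1.95×10^5 km³

Required water volume = Δh × A = 0.487 m × 3.66×10^14 m² = 1.781×10^14 m³ = 1.781×10^5 km³.
Ice volume = water volume × ρ_w/ρ_ice = 1.781×10^5 × 1000/913 = 1.95×10^5 km³.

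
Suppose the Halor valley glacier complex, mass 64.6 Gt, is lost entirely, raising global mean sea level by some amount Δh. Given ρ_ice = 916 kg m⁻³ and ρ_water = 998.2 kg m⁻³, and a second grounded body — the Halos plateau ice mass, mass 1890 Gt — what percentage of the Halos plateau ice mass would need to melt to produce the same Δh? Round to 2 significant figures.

≈ 3.4 %

Equal sea-level rise means equal mass of meltwater, i.e. equal mass of ice lost.
Ice mass of Halor: 6.460×10^13 kg; ice mass of Halos: 1.890×10^15 kg.
Fraction required = 6.460×10^13 / 1.890×10^15 = 0.0342 → 3.4 %.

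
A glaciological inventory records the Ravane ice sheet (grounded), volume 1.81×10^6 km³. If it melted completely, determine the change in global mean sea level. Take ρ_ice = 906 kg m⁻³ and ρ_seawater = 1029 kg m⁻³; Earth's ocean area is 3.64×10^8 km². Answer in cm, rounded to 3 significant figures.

≈ 438 cm

Ravane: 1.81×10^6 km³ × (906/1029) = 1.594×10^6 km³ of water.
Spread over 3.64×10^14 m² of ocean, Δh = 1.594×10^15 / 3.64×10^14 = 4.38 m = 438 cm.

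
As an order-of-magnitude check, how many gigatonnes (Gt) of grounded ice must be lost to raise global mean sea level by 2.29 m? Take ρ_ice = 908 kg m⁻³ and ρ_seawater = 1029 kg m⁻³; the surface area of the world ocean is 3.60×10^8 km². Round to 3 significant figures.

Required water volume = Δh × A = 2.29 m × 3.60×10^14 m² = 8.244×10^14 m³.
ρ_w = 1029 kg m⁻³, so the mass of water = 8.244×10^14 m³ × 1029 kg m⁻³ = 8.483×10^17 kg = 8.48×10^5 Gt (and the same mass of ice, by conservation).

≈ 8.48×10^5 Gt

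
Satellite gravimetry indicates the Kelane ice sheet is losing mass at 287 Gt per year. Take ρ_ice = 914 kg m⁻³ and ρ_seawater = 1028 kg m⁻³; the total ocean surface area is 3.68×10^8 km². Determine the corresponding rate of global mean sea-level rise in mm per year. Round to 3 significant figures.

ρ_w = 1028 kg m⁻³. Annual water volume added = 287 Gt / ρ_w = 2.870×10^14 kg / 1028 kg m⁻³ = 2.792×10^11 m³.
Δh per year = 2.792×10^11 / 3.68×10^14 = 7.59×10^-4 m = 0.759 mm.

≈ 0.759 mm/yr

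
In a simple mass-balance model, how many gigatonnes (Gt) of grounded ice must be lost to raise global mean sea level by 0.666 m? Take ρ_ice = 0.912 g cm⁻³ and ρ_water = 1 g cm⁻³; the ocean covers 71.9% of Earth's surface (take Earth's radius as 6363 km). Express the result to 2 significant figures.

Required water volume = Δh × A = 0.666 m × 3.66×10^14 m² = 2.436×10^14 m³.
ρ_w = 1 g cm⁻³ = 1000 kg m⁻³, so the mass of water = 2.436×10^14 m³ × 1000 kg m⁻³ = 2.436×10^17 kg = 2.4×10^5 Gt (and the same mass of ice, by conservation).

≈ 2.4×10^5 Gt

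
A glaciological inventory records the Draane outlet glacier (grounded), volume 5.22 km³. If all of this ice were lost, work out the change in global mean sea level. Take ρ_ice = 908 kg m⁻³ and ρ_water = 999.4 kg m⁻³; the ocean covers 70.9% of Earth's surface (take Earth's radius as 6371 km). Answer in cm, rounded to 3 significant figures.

Draane: 5.22 km³ × (908/999.4) = 4.743 km³ of water.
Spread over 3.62×10^14 m² of ocean, Δh = 4.743×10^9 / 3.62×10^14 = 1.31×10^-5 m = 1.31×10^-3 cm.

≈ 1.31×10^-3 cm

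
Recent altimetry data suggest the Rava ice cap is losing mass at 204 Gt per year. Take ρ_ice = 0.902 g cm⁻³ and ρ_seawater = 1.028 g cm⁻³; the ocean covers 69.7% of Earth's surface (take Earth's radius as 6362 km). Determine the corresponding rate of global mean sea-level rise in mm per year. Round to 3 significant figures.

ρ_w = 1.028 g cm⁻³ = 1028 kg m⁻³. Annual water volume added = 204 Gt / ρ_w = 2.040×10^14 kg / 1028 kg m⁻³ = 1.984×10^11 m³.
Δh per year = 1.984×10^11 / 3.55×10^14 = 5.60×10^-4 m = 0.560 mm.

≈ 0.560 mm/yr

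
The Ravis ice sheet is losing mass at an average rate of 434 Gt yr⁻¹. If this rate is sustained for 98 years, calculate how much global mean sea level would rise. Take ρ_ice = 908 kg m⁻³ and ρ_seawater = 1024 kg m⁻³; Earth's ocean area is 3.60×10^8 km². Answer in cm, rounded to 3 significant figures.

≈ 11.5 cm

Total mass lost = 434 Gt/yr × 98 yr = 4.253×10^4 Gt = 4.253×10^16 kg.
ρ_w = 1024 kg m⁻³, so water volume = 4.253×10^16 / 1024 = 4.154×10^13 m³.
Δh = 4.154×10^13 / 3.60×10^14 = 0.115 m = 11.5 cm.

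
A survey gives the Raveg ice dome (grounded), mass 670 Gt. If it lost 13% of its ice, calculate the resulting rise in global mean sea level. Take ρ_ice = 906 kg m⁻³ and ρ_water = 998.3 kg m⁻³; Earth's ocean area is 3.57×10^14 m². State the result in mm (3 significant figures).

≈ 0.244 mm

Raveg: 0.13 × 670 Gt = 8.710×10^13 kg; dividing by ρ_w = 998.3 kg m⁻³ gives 8.725×10^10 m³ of water.
Spread over 3.57×10^14 m² of ocean, Δh = 8.725×10^10 / 3.57×10^14 = 2.44×10^-4 m = 0.244 mm.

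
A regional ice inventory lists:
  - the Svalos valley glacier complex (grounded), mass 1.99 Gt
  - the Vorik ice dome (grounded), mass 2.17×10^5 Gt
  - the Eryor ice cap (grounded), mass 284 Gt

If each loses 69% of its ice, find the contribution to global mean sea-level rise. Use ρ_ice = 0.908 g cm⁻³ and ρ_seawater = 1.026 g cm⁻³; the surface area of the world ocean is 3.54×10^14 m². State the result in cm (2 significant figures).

≈ 41 cm

Svalos: 0.69 × 1.99 Gt = 1.373×10^12 kg; dividing by ρ_w = 1.026 g cm⁻³ = 1026 kg m⁻³ gives 1.338×10^9 m³ of water.
Vorik: 0.69 × 2.17×10^5 Gt = 1.497×10^17 kg; dividing by ρ_w = 1026 kg m⁻³ gives 1.459×10^14 m³ of water.
Eryor: 0.69 × 284 Gt = 1.960×10^14 kg; dividing by ρ_w = 1026 kg m⁻³ gives 1.910×10^11 m³ of water.
Total added water ≈ 1.461×10^14 m³ over 3.54×10^14 m² → Δh = 0.413 m = 41 cm.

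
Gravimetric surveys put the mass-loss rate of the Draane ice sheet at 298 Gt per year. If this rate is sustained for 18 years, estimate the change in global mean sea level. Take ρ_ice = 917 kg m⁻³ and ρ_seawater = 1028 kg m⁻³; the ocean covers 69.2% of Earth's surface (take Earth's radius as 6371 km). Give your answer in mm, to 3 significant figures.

≈ 14.8 mm

Total mass lost = 298 Gt/yr × 18 yr = 5364 Gt = 5.364×10^15 kg.
ρ_w = 1028 kg m⁻³, so water volume = 5.364×10^15 / 1028 = 5.218×10^12 m³.
Δh = 5.218×10^12 / 3.53×10^14 = 0.0148 m = 14.8 mm.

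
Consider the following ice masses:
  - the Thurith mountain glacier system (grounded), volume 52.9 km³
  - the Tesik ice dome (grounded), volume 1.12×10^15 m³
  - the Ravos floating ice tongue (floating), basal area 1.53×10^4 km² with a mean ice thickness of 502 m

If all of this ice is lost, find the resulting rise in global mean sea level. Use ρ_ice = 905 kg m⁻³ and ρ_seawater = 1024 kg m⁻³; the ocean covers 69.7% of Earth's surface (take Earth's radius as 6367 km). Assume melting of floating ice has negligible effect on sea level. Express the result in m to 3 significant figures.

Thurith: 52.9 km³ × (905/1024) = 46.75 km³ of water.
Tesik: 1.12×10^15 m³ × (905/1024) = 9.898×10^14 m³ of water.
The Ravos floating ice tongue is floating and already displaces its own weight of water, so its melt adds essentially nothing to sea level.
Total added water ≈ 9.899×10^14 m³ over 3.55×10^14 m² → Δh = 2.79 m.

≈ 2.79 m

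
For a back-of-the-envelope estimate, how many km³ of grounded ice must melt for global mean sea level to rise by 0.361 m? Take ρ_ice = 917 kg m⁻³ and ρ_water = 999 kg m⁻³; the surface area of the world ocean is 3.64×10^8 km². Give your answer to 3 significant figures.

≈ 1.43×10^5 km³

Required water volume = Δh × A = 0.361 m × 3.64×10^14 m² = 1.314×10^14 m³ = 1.314×10^5 km³.
Ice volume = water volume × ρ_w/ρ_ice = 1.314×10^5 × 999/917 = 1.43×10^5 km³.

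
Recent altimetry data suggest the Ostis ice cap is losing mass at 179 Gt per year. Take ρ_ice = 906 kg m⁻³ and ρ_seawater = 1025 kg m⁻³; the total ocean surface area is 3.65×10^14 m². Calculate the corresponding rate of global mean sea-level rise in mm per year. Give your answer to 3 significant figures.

≈ 0.478 mm/yr

ρ_w = 1025 kg m⁻³. Annual water volume added = 179 Gt / ρ_w = 1.790×10^14 kg / 1025 kg m⁻³ = 1.746×10^11 m³.
Δh per year = 1.746×10^11 / 3.65×10^14 = 4.78×10^-4 m = 0.478 mm.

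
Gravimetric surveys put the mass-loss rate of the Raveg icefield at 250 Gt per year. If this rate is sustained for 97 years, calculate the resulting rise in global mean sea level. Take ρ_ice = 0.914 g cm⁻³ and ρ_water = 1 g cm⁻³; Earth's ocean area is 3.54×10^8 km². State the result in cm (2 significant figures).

Total mass lost = 250 Gt/yr × 97 yr = 2.425×10^4 Gt = 2.425×10^16 kg.
ρ_w = 1 g cm⁻³ = 1000 kg m⁻³, so water volume = 2.425×10^16 / 1000 = 2.425×10^13 m³.
Δh = 2.425×10^13 / 3.54×10^14 = 0.0685 m = 6.9 cm.

≈ 6.9 cm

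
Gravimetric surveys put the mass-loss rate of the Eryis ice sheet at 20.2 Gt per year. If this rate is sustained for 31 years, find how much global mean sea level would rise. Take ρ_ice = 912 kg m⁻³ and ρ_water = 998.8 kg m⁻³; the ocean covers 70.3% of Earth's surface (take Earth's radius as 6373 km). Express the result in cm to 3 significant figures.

Total mass lost = 20.2 Gt/yr × 31 yr = 626.2 Gt = 6.262×10^14 kg.
ρ_w = 998.8 kg m⁻³, so water volume = 6.262×10^14 / 998.8 = 6.270×10^11 m³.
Δh = 6.270×10^11 / 3.59×10^14 = 1.75×10^-3 m = 0.175 cm.

≈ 0.175 cm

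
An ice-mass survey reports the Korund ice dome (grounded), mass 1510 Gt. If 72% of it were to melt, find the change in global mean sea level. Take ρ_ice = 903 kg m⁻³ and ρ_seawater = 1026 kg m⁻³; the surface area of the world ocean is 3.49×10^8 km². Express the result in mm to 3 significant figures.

≈ 3.04 mm

Korund: 0.72 × 1510 Gt = 1.087×10^15 kg; dividing by ρ_w = 1026 kg m⁻³ gives 1.060×10^12 m³ of water.
Spread over 3.49×10^14 m² of ocean, Δh = 1.060×10^12 / 3.49×10^14 = 3.04×10^-3 m = 3.04 mm.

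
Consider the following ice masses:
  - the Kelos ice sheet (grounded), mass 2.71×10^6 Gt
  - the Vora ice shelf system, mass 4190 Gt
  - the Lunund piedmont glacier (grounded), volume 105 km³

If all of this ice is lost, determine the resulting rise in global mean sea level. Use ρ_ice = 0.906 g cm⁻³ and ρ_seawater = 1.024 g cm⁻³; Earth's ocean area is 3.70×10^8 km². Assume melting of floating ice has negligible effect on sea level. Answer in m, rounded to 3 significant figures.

≈ 7.15 m

Kelos: 2.71×10^6 Gt = 2.710×10^18 kg; dividing by ρ_w = 1.024 g cm⁻³ = 1024 kg m⁻³ gives 2.646×10^15 m³ of water.
The Vora ice shelf system is floating and already displaces its own weight of water, so its melt adds essentially nothing to sea level.
Lunund: 105 km³ × (906/1024) = 92.90 km³ of water.
Total added water ≈ 2.647×10^15 m³ over 3.70×10^14 m² → Δh = 7.15 m.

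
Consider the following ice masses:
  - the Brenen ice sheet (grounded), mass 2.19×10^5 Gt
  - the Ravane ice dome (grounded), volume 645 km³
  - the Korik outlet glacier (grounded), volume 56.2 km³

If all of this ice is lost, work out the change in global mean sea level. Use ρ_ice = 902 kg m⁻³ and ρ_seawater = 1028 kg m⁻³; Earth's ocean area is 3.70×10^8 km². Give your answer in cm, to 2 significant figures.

≈ 58 cm

Brenen: 2.19×10^5 Gt = 2.190×10^17 kg; dividing by ρ_w = 1028 kg m⁻³ gives 2.130×10^14 m³ of water.
Ravane: 645 km³ × (902/1028) = 565.9 km³ of water.
Korik: 56.2 km³ × (902/1028) = 49.31 km³ of water.
Total added water ≈ 2.137×10^14 m³ over 3.70×10^14 m² → Δh = 0.577 m = 58 cm.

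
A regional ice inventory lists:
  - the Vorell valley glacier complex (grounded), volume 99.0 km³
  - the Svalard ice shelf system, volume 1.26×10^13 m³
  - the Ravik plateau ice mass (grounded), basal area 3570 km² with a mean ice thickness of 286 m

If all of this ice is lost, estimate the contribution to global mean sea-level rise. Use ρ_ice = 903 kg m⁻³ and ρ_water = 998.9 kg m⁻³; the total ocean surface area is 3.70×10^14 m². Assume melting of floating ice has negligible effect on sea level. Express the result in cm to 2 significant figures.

≈ 0.27 cm

Vorell: 99.0 km³ × (903/998.9) = 89.50 km³ of water.
The Svalard ice shelf system is floating and already displaces its own weight of water, so its melt adds essentially nothing to sea level.
Ravik: ice volume = 3570 km² × 286 m = 1021 km³; 1021 × (903/998.9) = 923.0 km³ of water.
Total added water ≈ 1.012×10^12 m³ over 3.70×10^14 m² → Δh = 2.74×10^-3 m = 0.27 cm.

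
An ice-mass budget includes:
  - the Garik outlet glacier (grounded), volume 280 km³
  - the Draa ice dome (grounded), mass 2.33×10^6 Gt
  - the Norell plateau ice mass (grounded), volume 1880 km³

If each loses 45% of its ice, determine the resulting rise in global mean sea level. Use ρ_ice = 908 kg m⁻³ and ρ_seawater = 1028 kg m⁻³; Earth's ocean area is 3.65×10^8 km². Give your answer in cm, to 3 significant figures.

≈ 280 cm

Garik: 0.45 × 280 km³ × (908/1028) = 111.3 km³ of water.
Draa: 0.45 × 2.33×10^6 Gt = 1.048×10^18 kg; dividing by ρ_w = 1028 kg m⁻³ gives 1.020×10^15 m³ of water.
Norell: 0.45 × 1880 km³ × (908/1028) = 747.2 km³ of water.
Total added water ≈ 1.021×10^15 m³ over 3.65×10^14 m² → Δh = 2.80 m = 280 cm.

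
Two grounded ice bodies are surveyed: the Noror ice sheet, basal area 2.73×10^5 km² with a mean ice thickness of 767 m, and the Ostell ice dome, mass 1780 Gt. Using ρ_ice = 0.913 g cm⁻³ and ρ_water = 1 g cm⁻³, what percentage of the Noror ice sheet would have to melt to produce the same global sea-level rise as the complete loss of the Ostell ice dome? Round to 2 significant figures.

Equal sea-level rise means equal mass of meltwater, i.e. equal mass of ice lost.
Ice mass of Ostell: 1.780×10^15 kg; ice mass of Noror: 1.912×10^17 kg.
Fraction required = 1.780×10^15 / 1.912×10^17 = 9.31×10^-3 → 0.93 %.

≈ 0.93 %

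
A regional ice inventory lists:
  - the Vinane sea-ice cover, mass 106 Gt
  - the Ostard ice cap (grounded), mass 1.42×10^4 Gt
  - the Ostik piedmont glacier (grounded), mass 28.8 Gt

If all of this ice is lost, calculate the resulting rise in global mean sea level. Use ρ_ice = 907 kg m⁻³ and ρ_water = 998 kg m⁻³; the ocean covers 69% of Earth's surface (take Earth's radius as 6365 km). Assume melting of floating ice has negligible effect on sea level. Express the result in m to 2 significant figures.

The Vinane sea-ice cover is floating and already displaces its own weight of water, so its melt adds essentially nothing to sea level.
Ostard: 1.42×10^4 Gt = 1.420×10^16 kg; dividing by ρ_w = 998 kg m⁻³ gives 1.423×10^13 m³ of water.
Ostik: 28.8 Gt = 2.880×10^13 kg; dividing by ρ_w = 998 kg m⁻³ gives 2.886×10^10 m³ of water.
Total added water ≈ 1.426×10^13 m³ over 3.51×10^14 m² → Δh = 0.0406 m.

≈ 0.041 m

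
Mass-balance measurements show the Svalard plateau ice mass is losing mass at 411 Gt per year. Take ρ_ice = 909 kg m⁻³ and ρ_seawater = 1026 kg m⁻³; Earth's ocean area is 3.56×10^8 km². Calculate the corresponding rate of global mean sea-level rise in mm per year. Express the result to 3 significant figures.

ρ_w = 1026 kg m⁻³. Annual water volume added = 411 Gt / ρ_w = 4.110×10^14 kg / 1026 kg m⁻³ = 4.006×10^11 m³.
Δh per year = 4.006×10^11 / 3.56×10^14 = 1.13×10^-3 m = 1.13 mm.

≈ 1.13 mm/yr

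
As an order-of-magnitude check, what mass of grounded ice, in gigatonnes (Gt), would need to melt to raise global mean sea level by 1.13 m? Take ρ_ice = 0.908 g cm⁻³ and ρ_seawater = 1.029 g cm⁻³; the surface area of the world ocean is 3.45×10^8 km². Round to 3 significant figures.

Required water volume = Δh × A = 1.13 m × 3.45×10^14 m² = 3.898×10^14 m³.
ρ_w = 1.029 g cm⁻³ = 1029 kg m⁻³, so the mass of water = 3.898×10^14 m³ × 1029 kg m⁻³ = 4.012×10^17 kg = 4.01×10^5 Gt (and the same mass of ice, by conservation).

≈ 4.01×10^5 Gt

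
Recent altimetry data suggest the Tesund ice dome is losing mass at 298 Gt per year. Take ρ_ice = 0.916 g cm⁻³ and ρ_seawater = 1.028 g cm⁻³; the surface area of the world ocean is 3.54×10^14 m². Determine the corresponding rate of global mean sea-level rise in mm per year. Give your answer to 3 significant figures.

≈ 0.819 mm/yr

ρ_w = 1.028 g cm⁻³ = 1028 kg m⁻³. Annual water volume added = 298 Gt / ρ_w = 2.980×10^14 kg / 1028 kg m⁻³ = 2.899×10^11 m³.
Δh per year = 2.899×10^11 / 3.54×10^14 = 8.19×10^-4 m = 0.819 mm.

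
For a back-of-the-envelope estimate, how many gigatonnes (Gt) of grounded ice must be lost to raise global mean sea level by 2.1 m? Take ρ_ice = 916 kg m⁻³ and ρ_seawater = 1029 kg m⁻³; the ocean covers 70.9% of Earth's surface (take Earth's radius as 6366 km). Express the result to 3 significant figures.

≈ 7.80×10^5 Gt

Required water volume = Δh × A = 2.1 m × 3.61×10^14 m² = 7.582×10^14 m³.
ρ_w = 1029 kg m⁻³, so the mass of water = 7.582×10^14 m³ × 1029 kg m⁻³ = 7.802×10^17 kg = 7.80×10^5 Gt (and the same mass of ice, by conservation).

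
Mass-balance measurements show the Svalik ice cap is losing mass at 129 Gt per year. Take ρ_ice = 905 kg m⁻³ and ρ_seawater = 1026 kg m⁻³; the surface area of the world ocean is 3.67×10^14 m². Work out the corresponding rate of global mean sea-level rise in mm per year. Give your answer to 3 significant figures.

≈ 0.343 mm/yr

ρ_w = 1026 kg m⁻³. Annual water volume added = 129 Gt / ρ_w = 1.290×10^14 kg / 1026 kg m⁻³ = 1.257×10^11 m³.
Δh per year = 1.257×10^11 / 3.67×10^14 = 3.43×10^-4 m = 0.343 mm.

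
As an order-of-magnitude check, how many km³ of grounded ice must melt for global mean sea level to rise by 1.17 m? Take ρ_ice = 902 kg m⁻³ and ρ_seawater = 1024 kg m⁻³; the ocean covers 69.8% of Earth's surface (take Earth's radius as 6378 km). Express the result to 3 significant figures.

Required water volume = Δh × A = 1.17 m × 3.57×10^14 m² = 4.175×10^14 m³ = 4.175×10^5 km³.
Ice volume = water volume × ρ_w/ρ_ice = 4.175×10^5 × 1024/902 = 4.74×10^5 km³.

≈ 4.74×10^5 km³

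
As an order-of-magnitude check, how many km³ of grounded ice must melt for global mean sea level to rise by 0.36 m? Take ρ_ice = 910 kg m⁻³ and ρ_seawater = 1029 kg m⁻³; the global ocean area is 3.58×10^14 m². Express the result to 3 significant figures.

Required water volume = Δh × A = 0.36 m × 3.58×10^14 m² = 1.289×10^14 m³ = 1.289×10^5 km³.
Ice volume = water volume × ρ_w/ρ_ice = 1.289×10^5 × 1029/910 = 1.46×10^5 km³.

≈ 1.46×10^5 km³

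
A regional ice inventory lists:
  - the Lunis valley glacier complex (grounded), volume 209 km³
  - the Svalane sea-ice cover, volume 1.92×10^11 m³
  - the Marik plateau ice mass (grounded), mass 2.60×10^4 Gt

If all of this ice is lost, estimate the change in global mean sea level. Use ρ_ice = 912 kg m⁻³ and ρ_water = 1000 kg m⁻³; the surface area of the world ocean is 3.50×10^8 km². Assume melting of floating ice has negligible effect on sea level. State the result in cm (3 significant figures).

Lunis: 209 km³ × (912/1000) = 190.6 km³ of water.
The Svalane sea-ice cover is floating and already displaces its own weight of water, so its melt adds essentially nothing to sea level.
Marik: 2.60×10^4 Gt = 2.600×10^16 kg; dividing by ρ_w = 1000 kg m⁻³ gives 2.600×10^13 m³ of water.
Total added water ≈ 2.619×10^13 m³ over 3.50×10^14 m² → Δh = 0.0748 m = 7.48 cm.

≈ 7.48 cm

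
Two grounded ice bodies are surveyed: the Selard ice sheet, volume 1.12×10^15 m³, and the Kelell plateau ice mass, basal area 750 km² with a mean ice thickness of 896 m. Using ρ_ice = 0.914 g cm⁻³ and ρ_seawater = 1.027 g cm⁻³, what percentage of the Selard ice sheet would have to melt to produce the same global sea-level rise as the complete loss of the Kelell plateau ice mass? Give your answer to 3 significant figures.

Equal sea-level rise means equal mass of meltwater, i.e. equal mass of ice lost.
Ice mass of Kelell: 6.142×10^14 kg; ice mass of Selard: 1.024×10^18 kg.
Fraction required = 6.142×10^14 / 1.024×10^18 = 6.00×10^-4 → 0.0600 %.

≈ 0.0600 %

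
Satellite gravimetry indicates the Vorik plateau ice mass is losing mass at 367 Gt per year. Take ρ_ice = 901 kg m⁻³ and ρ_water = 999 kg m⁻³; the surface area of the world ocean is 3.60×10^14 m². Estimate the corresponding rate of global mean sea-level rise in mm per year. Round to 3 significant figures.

ρ_w = 999 kg m⁻³. Annual water volume added = 367 Gt / ρ_w = 3.670×10^14 kg / 999 kg m⁻³ = 3.674×10^11 m³.
Δh per year = 3.674×10^11 / 3.60×10^14 = 1.02×10^-3 m = 1.02 mm.

≈ 1.02 mm/yr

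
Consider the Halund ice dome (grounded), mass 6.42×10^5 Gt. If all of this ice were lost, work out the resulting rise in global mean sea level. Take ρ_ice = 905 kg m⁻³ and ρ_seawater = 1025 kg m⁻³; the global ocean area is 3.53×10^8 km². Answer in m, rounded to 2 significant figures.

Halund: 6.42×10^5 Gt = 6.420×10^17 kg; dividing by ρ_w = 1025 kg m⁻³ gives 6.263×10^14 m³ of water.
Spread over 3.53×10^14 m² of ocean, Δh = 6.263×10^14 / 3.53×10^14 = 1.77 m.

≈ 1.8 m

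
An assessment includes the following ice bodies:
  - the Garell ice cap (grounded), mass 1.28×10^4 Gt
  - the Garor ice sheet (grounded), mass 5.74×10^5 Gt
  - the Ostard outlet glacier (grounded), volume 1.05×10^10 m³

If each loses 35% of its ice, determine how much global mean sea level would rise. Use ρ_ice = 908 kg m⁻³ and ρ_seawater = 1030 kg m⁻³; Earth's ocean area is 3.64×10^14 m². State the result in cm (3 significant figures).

Garell: 0.35 × 1.28×10^4 Gt = 4.480×10^15 kg; dividing by ρ_w = 1030 kg m⁻³ gives 4.350×10^12 m³ of water.
Garor: 0.35 × 5.74×10^5 Gt = 2.009×10^17 kg; dividing by ρ_w = 1030 kg m⁻³ gives 1.950×10^14 m³ of water.
Ostard: 0.35 × 1.05×10^10 m³ × (908/1030) = 3.240×10^9 m³ of water.
Total added water ≈ 1.994×10^14 m³ over 3.64×10^14 m² → Δh = 0.548 m = 54.8 cm.

≈ 54.8 cm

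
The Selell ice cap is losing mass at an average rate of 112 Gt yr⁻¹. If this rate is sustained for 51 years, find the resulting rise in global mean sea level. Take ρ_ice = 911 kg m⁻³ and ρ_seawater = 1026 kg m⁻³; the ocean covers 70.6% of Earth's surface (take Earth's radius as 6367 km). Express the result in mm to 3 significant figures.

Total mass lost = 112 Gt/yr × 51 yr = 5712 Gt = 5.712×10^15 kg.
ρ_w = 1026 kg m⁻³, so water volume = 5.712×10^15 / 1026 = 5.567×10^12 m³.
Δh = 5.567×10^12 / 3.60×10^14 = 0.0155 m = 15.5 mm.

≈ 15.5 mm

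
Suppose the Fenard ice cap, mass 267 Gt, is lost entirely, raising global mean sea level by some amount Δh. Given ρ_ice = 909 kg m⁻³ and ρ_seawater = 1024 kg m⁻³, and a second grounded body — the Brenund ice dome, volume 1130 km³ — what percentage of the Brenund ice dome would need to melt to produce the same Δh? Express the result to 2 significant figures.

Equal sea-level rise means equal mass of meltwater, i.e. equal mass of ice lost.
Ice mass of Fenard: 2.670×10^14 kg; ice mass of Brenund: 1.027×10^15 kg.
Fraction required = 2.670×10^14 / 1.027×10^15 = 0.260 → 26 %.

≈ 26 %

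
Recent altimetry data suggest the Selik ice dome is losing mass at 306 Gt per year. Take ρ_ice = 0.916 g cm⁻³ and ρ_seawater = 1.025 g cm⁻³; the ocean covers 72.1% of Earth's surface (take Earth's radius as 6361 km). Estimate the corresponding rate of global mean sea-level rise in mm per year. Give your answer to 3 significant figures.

≈ 0.814 mm/yr

ρ_w = 1.025 g cm⁻³ = 1025 kg m⁻³. Annual water volume added = 306 Gt / ρ_w = 3.060×10^14 kg / 1025 kg m⁻³ = 2.985×10^11 m³.
Δh per year = 2.985×10^11 / 3.67×10^14 = 8.14×10^-4 m = 0.814 mm.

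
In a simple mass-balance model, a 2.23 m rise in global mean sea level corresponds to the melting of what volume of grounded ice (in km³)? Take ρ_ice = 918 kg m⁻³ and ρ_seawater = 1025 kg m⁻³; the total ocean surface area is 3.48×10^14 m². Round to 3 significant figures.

≈ 8.66×10^5 km³

Required water volume = Δh × A = 2.23 m × 3.48×10^14 m² = 7.760×10^14 m³ = 7.760×10^5 km³.
Ice volume = water volume × ρ_w/ρ_ice = 7.760×10^5 × 1025/918 = 8.66×10^5 km³.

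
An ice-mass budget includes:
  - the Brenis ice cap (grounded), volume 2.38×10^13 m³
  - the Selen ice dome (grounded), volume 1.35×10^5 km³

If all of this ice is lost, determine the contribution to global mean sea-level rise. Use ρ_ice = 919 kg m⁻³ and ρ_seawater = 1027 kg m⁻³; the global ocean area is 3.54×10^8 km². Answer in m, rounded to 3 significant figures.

Brenis: 2.38×10^13 m³ × (919/1027) = 2.130×10^13 m³ of water.
Selen: 1.35×10^5 km³ × (919/1027) = 1.208×10^5 km³ of water.
Total added water ≈ 1.421×10^14 m³ over 3.54×10^14 m² → Δh = 0.401 m.

≈ 0.401 m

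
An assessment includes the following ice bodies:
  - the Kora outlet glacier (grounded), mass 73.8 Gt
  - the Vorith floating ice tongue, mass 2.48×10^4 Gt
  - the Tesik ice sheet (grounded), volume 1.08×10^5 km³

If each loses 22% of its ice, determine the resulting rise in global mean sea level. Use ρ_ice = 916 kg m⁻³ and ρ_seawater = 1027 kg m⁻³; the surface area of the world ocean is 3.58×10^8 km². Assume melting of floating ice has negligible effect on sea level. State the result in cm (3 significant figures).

Kora: 0.22 × 73.8 Gt = 1.624×10^13 kg; dividing by ρ_w = 1027 kg m⁻³ gives 1.581×10^10 m³ of water.
The Vorith floating ice tongue is floating and already displaces its own weight of water, so its melt adds essentially nothing to sea level.
Tesik: 0.22 × 1.08×10^5 km³ × (916/1027) = 2.119×10^4 km³ of water.
Total added water ≈ 2.121×10^13 m³ over 3.58×10^14 m² → Δh = 0.0592 m = 5.92 cm.

≈ 5.92 cm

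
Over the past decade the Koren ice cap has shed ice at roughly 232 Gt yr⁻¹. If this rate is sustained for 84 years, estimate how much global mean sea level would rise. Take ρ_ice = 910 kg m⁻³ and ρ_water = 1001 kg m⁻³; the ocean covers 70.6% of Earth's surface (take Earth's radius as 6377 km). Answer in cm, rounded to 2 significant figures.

≈ 5.4 cm

Total mass lost = 232 Gt/yr × 84 yr = 1.949×10^4 Gt = 1.949×10^16 kg.
ρ_w = 1001 kg m⁻³, so water volume = 1.949×10^16 / 1001 = 1.947×10^13 m³.
Δh = 1.947×10^13 / 3.61×10^14 = 0.0540 m = 5.4 cm.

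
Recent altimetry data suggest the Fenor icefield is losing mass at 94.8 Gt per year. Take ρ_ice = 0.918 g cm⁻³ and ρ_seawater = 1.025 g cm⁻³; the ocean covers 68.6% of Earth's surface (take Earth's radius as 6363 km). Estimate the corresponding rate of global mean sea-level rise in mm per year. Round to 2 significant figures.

ρ_w = 1.025 g cm⁻³ = 1025 kg m⁻³. Annual water volume added = 94.8 Gt / ρ_w = 9.480×10^13 kg / 1025 kg m⁻³ = 9.249×10^10 m³.
Δh per year = 9.249×10^10 / 3.49×10^14 = 2.65×10^-4 m = 0.26 mm.

≈ 0.26 mm/yr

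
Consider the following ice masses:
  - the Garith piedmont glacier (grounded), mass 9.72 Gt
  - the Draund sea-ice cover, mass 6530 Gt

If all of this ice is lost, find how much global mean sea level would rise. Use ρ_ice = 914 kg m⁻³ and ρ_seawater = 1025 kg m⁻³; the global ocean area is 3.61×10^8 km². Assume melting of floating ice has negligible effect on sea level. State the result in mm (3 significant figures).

Garith: 9.72 Gt = 9.720×10^12 kg; dividing by ρ_w = 1025 kg m⁻³ gives 9.483×10^9 m³ of water.
The Draund sea-ice cover is floating and already displaces its own weight of water, so its melt adds essentially nothing to sea level.
Total added water ≈ 9.483×10^9 m³ over 3.61×10^14 m² → Δh = 2.63×10^-5 m = 0.0263 mm.

≈ 0.0263 mm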